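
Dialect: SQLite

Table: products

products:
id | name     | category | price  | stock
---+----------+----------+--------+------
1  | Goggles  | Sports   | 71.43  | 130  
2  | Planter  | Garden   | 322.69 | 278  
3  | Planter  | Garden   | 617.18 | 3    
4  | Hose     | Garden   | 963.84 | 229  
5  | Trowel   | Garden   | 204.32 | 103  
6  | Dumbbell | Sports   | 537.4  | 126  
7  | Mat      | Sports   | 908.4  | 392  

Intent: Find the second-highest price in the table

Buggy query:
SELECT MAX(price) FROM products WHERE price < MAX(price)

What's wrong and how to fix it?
Bug: MAX(price) on the right of the comparison is an aggregate-in-WHERE error

Fix: Put the inner MAX in a scalar subquery

Corrected query:
SELECT MAX(price) FROM products WHERE price < (SELECT MAX(price) FROM products)

Result:
MAX(price)
----------
908.4     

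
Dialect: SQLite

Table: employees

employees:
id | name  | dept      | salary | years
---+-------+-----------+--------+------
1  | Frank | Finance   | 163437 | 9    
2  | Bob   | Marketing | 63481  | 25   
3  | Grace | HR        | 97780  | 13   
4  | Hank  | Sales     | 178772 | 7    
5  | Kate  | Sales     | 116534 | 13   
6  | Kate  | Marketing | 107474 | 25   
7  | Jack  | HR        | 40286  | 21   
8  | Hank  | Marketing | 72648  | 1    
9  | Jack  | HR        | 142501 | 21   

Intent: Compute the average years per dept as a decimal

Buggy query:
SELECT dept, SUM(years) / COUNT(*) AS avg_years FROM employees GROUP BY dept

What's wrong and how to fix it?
Bug: Both operands are integers, so '/' performs integer division and truncates

Fix: Multiply by 1.0 (or CAST to REAL) to force floating-point division

Corrected query:
SELECT dept, SUM(years) * 1.0 / COUNT(*) AS avg_years FROM employees GROUP BY dept

Result:
dept      | avg_years
----------+----------
Finance   | 9        
HR        | 18.333333
Marketing | 17       
Sales     | 10       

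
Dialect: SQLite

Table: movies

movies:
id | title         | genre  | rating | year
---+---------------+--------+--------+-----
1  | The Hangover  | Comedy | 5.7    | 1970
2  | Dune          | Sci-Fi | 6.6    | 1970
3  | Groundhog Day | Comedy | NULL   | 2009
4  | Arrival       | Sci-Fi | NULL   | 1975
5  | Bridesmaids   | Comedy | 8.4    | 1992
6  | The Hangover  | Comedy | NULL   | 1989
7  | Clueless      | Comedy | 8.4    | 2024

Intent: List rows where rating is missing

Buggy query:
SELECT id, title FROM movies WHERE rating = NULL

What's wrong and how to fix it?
Bug: Comparing to NULL with '=' never matches; NULL = NULL is unknown, not true

Fix: Use IS NULL to test for NULL

Corrected query:
SELECT id, title FROM movies WHERE rating IS NULL

Result:
id | title        
---+--------------
3  | Groundhog Day
4  | Arrival      
6  | The Hangover 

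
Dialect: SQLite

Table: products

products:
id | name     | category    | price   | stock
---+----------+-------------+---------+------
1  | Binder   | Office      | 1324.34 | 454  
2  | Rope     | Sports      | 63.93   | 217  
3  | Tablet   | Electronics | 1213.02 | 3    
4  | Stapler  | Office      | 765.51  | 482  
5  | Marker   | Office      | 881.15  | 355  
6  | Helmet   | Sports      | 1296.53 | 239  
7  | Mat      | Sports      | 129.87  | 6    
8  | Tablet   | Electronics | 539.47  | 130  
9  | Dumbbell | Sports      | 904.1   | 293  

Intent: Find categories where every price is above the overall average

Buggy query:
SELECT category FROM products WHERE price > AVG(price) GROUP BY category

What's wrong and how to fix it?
Bug: WHERE evaluates per row before aggregation, so AVG() is unavailable

Fix: Use a subquery for AVG and a HAVING MIN(...) filter so the condition holds for every row in the group

Corrected query:
SELECT category FROM products GROUP BY category HAVING MIN(price) > (SELECT AVG(price) FROM products)

Result:
(no rows)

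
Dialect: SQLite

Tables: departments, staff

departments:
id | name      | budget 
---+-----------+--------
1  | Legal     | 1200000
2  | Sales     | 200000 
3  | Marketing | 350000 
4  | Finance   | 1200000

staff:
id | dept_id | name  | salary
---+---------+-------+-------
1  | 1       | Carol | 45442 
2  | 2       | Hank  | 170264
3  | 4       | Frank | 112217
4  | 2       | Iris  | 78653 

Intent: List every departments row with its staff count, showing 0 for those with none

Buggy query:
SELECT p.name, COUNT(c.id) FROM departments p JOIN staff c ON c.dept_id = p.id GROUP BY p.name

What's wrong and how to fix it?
Bug: INNER JOIN drops departments rows that have no matching staff rows

Fix: Use LEFT JOIN so parents without children still appear (COUNT(c.id) gives 0)

Corrected query:
SELECT p.name, COUNT(c.id) FROM departments p LEFT JOIN staff c ON c.dept_id = p.id GROUP BY p.name

Result:
name      | COUNT(c.id)
----------+------------
Finance   | 1          
Legal     | 1          
Marketing | 0          
Sales     | 2          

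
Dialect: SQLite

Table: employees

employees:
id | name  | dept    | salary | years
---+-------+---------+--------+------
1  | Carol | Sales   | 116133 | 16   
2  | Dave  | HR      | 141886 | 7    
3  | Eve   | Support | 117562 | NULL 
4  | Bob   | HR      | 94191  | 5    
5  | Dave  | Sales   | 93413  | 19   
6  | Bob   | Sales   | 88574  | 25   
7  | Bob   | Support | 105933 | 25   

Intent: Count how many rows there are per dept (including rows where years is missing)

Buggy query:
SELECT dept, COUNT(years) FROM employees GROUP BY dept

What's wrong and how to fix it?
Bug: COUNT(column) counts non-NULL values only; rows with NULL years aren't counted

Fix: Replace COUNT(years) with COUNT(*)

Corrected query:
SELECT dept, COUNT(*) FROM employees GROUP BY dept

Result:
dept    | COUNT(*)
--------+---------
HR      | 2       
Sales   | 3       
Support | 2       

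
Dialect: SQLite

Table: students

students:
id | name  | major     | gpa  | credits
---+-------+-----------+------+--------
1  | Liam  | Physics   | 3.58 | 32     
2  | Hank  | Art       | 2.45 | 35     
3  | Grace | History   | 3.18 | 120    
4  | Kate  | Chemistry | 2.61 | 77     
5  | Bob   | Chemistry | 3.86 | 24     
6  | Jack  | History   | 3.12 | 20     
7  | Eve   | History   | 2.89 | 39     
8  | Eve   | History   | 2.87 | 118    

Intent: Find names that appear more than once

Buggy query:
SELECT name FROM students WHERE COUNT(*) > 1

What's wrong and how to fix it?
Bug: COUNT(*) is an aggregate and cannot be used in WHERE

Fix: Group first, then use HAVING for the count condition

Corrected query:
SELECT name FROM students GROUP BY name HAVING COUNT(*) > 1

Result:
name
----
Eve 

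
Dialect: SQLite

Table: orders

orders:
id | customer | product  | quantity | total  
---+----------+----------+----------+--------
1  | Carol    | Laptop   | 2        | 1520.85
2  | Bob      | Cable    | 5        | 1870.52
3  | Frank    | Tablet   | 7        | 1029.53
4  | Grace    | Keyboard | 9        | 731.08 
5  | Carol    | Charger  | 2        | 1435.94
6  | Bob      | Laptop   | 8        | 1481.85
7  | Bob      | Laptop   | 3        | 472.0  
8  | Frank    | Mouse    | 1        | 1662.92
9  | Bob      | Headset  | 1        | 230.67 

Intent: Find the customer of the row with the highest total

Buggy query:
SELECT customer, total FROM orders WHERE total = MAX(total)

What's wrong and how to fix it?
Bug: MAX(total) is an aggregate and cannot be used directly in WHERE

Fix: Wrap MAX in a scalar subquery so WHERE compares against a single value

Corrected query:
SELECT customer, total FROM orders WHERE total = (SELECT MAX(total) FROM orders)

Result:
customer | total  
---------+--------
Bob      | 1870.52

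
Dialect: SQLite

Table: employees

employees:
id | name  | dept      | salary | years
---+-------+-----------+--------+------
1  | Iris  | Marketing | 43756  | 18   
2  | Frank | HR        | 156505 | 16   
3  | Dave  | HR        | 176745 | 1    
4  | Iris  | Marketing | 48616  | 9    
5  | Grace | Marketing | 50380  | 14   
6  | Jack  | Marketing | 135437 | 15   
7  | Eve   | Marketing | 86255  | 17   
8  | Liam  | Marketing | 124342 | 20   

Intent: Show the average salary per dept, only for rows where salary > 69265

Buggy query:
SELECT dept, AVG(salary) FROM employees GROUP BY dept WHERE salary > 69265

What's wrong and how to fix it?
Bug: Row-level WHERE must come before GROUP BY in the clause order

Fix: Move the WHERE clause before GROUP BY

Corrected query:
SELECT dept, AVG(salary) FROM employees WHERE salary > 69265 GROUP BY dept

Result:
dept      | AVG(salary)  
----------+--------------
HR        | 166625       
Marketing | 115344.666667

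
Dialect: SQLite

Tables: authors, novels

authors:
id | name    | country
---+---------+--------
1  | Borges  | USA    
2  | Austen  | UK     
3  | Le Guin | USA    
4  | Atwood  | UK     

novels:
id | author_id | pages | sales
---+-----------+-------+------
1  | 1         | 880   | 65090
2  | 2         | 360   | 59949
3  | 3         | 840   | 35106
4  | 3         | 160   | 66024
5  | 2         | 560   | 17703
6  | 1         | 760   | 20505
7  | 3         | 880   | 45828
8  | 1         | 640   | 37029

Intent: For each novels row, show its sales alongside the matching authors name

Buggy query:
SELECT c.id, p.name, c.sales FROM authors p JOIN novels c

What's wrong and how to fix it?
Bug: Missing join condition: each novels row is matched to all authors rows instead of just its own

Fix: Add ON c.author_id = p.id to the JOIN

Corrected query:
SELECT c.id, p.name, c.sales FROM authors p JOIN novels c ON c.author_id = p.id

Result:
id | name    | sales
---+---------+------
1  | Borges  | 65090
2  | Austen  | 59949
3  | Le Guin | 35106
4  | Le Guin | 66024
5  | Austen  | 17703
6  | Borges  | 20505
7  | Le Guin | 45828
8  | Borges  | 37029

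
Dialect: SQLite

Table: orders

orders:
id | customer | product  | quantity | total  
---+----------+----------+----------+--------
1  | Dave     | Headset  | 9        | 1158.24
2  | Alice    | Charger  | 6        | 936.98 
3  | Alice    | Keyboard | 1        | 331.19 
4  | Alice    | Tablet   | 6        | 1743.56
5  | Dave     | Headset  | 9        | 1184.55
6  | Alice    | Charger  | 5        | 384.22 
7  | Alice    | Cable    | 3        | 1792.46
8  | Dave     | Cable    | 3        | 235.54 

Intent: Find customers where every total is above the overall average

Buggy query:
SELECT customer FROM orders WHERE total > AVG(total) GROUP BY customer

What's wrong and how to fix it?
Bug: WHERE evaluates per row before aggregation, so AVG() is unavailable

Fix: Compute the overall average in a scalar subquery and compare each group's MIN against it in HAVING

Corrected query:
SELECT customer FROM orders GROUP BY customer HAVING MIN(total) > (SELECT AVG(total) FROM orders)

Result:
(no rows)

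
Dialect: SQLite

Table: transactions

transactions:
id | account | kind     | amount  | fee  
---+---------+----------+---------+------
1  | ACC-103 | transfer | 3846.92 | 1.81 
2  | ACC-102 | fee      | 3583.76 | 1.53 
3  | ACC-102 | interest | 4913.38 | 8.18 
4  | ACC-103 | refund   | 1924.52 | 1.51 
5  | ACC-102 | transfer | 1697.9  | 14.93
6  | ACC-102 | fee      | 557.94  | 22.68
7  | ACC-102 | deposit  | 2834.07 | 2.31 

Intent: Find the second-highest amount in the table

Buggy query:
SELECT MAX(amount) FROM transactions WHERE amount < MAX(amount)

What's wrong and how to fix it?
Bug: MAX(amount) on the right of the comparison is an aggregate-in-WHERE error

Fix: Put the inner MAX in a scalar subquery

Corrected query:
SELECT MAX(amount) FROM transactions WHERE amount < (SELECT MAX(amount) FROM transactions)

Result:
MAX(amount)
-----------
3846.92    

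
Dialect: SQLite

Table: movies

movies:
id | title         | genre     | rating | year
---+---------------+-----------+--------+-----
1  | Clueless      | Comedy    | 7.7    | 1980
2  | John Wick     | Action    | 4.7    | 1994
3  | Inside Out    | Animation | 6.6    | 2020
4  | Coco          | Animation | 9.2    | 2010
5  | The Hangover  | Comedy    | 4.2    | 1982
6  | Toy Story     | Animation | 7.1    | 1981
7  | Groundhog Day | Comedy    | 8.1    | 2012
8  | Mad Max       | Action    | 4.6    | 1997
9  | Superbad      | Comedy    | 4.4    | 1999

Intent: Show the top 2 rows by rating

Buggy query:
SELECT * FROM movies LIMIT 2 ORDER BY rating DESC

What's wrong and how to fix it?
Bug: LIMIT must come after ORDER BY

Fix: Sort with ORDER BY, then apply LIMIT

Corrected query:
SELECT * FROM movies ORDER BY rating DESC LIMIT 2

Result:
id | title         | genre     | rating | year
---+---------------+-----------+--------+-----
4  | Coco          | Animation | 9.2    | 2010
7  | Groundhog Day | Comedy    | 8.1    | 2012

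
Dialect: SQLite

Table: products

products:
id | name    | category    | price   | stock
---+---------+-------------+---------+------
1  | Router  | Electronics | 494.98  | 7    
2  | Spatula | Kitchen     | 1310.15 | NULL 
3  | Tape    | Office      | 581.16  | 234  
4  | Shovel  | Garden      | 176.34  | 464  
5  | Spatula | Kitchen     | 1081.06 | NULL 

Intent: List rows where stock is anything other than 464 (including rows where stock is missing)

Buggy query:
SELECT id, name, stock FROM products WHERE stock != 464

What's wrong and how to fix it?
Bug: Inequality against NULL is unknown, not true; rows with NULL are dropped

Fix: Handle NULL separately with IS NULL alongside the inequality

Corrected query:
SELECT id, name, stock FROM products WHERE stock != 464 OR stock IS NULL

Result:
id | name    | stock
---+---------+------
1  | Router  | 7    
2  | Spatula | NULL 
3  | Tape    | 234  
5  | Spatula | NULL 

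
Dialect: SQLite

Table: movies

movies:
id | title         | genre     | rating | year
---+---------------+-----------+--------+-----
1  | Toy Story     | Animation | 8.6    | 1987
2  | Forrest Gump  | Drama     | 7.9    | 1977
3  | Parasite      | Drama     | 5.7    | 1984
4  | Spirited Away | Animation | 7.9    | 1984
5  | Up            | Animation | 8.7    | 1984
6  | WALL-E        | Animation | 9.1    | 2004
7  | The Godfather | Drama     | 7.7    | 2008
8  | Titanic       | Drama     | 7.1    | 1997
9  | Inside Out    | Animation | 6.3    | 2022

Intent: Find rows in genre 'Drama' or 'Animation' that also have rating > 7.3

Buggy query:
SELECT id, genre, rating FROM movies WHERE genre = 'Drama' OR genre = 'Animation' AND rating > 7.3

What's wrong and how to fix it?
Bug: Without parentheses, AND is evaluated before OR, so the rating filter only applies to the 'Animation' branch

Fix: Add parentheses around the OR so the AND applies to both alternatives

Corrected query:
SELECT id, genre, rating FROM movies WHERE (genre = 'Drama' OR genre = 'Animation') AND rating > 7.3

Result:
id | genre     | rating
---+-----------+-------
1  | Animation | 8.6   
2  | Drama     | 7.9   
4  | Animation | 7.9   
5  | Animation | 8.7   
6  | Animation | 9.1   
7  | Drama     | 7.7   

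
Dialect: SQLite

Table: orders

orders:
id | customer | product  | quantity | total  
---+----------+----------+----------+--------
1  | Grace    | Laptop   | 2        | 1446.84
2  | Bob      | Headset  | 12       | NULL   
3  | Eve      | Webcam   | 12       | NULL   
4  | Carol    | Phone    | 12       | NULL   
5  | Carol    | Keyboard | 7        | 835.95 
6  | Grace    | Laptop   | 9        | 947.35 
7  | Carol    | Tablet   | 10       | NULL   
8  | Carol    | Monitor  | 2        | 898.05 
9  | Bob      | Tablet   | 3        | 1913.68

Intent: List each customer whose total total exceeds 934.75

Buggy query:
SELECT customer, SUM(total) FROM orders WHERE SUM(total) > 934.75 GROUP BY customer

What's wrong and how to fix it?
Bug: Aggregate functions cannot appear in a WHERE clause

Fix: Use HAVING (which filters groups after aggregation) instead of WHERE

Corrected query:
SELECT customer, SUM(total) FROM orders GROUP BY customer HAVING SUM(total) > 934.75

Result:
customer | SUM(total)
---------+-----------
Bob      | 1913.68   
Carol    | 1734      
Grace    | 2394.19   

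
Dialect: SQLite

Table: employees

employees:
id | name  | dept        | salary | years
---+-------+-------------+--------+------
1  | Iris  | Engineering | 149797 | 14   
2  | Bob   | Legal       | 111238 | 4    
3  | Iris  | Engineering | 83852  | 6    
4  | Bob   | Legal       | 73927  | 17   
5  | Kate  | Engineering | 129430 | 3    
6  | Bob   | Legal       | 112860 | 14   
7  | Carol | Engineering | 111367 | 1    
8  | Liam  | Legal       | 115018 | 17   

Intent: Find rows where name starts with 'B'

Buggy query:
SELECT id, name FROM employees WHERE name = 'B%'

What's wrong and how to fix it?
Bug: '=' compares the literal string including the % character; pattern matching needs LIKE

Fix: Use LIKE for wildcard pattern matching

Corrected query:
SELECT id, name FROM employees WHERE name LIKE 'B%'

Result:
id | name
---+-----
2  | Bob 
4  | Bob 
6  | Bob 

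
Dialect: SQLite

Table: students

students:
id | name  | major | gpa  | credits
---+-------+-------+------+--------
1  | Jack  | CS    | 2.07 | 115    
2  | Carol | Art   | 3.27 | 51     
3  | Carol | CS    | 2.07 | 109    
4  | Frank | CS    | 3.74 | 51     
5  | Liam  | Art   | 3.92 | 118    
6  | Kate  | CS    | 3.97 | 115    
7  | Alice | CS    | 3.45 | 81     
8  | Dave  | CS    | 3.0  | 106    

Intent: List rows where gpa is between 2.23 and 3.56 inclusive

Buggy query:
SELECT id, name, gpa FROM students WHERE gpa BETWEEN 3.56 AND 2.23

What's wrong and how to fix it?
Bug: The bounds are reversed; BETWEEN a AND b requires a <= b to match anything

Fix: Write BETWEEN 2.23 AND 3.56

Corrected query:
SELECT id, name, gpa FROM students WHERE gpa BETWEEN 2.23 AND 3.56

Result:
id | name  | gpa 
---+-------+-----
2  | Carol | 3.27
7  | Alice | 3.45
8  | Dave  | 3   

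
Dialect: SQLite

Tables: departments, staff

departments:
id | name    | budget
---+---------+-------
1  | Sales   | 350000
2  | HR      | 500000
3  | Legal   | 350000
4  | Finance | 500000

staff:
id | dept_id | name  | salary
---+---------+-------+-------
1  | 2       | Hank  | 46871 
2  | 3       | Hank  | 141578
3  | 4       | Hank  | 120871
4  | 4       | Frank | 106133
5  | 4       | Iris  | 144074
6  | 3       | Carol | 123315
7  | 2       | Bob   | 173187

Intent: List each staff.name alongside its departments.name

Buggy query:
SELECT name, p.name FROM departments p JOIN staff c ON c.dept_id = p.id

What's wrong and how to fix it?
Bug: 'name' exists in both joined tables, so the database can't tell which one is meant

Fix: Prefix ambiguous columns with the table alias

Corrected query:
SELECT c.name, p.name FROM departments p JOIN staff c ON c.dept_id = p.id

Result:
name  | name   
------+--------
Hank  | HR     
Hank  | Legal  
Hank  | Finance
Frank | Finance
Iris  | Finance
Carol | Legal  
Bob   | HR     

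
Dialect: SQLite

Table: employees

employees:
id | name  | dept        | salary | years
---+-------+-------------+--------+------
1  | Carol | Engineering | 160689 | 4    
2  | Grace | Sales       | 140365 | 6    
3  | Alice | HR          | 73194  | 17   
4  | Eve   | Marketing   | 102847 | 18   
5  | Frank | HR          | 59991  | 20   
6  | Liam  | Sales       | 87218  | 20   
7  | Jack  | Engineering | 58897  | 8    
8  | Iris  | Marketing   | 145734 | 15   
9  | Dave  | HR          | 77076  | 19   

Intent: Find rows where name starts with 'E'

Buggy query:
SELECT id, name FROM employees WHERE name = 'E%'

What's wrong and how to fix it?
Bug: Wildcards only work with LIKE; '=' treats '%' as a literal character

Fix: Use LIKE for wildcard pattern matching

Corrected query:
SELECT id, name FROM employees WHERE name LIKE 'E%'

Result:
id | name
---+-----
4  | Eve 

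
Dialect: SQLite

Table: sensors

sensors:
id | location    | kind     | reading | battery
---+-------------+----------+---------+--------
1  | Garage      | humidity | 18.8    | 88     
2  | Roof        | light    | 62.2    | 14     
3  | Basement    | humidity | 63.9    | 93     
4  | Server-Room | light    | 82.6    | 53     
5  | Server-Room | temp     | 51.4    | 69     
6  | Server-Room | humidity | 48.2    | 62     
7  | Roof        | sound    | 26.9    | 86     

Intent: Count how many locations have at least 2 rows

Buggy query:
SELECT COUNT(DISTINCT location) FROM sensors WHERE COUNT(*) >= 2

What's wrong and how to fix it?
Bug: WHERE filters individual rows, not groups, so a group-level COUNT is invalid there

Fix: Group first with HAVING COUNT(*) >= 2, then COUNT the resulting groups

Corrected query:
SELECT COUNT(*) FROM (SELECT location FROM sensors GROUP BY location HAVING COUNT(*) >= 2)

Result:
COUNT(*)
--------
2       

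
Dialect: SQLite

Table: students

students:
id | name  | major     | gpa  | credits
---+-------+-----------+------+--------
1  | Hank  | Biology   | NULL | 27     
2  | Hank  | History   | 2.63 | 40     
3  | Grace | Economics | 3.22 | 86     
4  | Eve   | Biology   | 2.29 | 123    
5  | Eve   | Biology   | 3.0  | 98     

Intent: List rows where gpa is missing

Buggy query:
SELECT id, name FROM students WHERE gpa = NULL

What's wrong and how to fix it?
Bug: '= NULL' is always unknown in SQL three-valued logic, so no rows match

Fix: Replace '= NULL' with 'IS NULL'

Corrected query:
SELECT id, name FROM students WHERE gpa IS NULL

Result:
id | name
---+-----
1  | Hank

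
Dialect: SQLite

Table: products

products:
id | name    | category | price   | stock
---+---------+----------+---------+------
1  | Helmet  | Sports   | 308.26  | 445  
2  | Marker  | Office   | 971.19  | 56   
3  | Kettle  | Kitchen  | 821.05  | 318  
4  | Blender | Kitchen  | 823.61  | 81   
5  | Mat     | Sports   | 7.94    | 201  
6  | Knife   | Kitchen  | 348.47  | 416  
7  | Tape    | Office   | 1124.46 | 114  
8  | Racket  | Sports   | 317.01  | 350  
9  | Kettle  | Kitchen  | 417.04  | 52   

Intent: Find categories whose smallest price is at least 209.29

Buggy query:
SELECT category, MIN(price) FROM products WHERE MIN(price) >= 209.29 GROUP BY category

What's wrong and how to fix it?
Bug: MIN() in WHERE is a misuse of aggregate

Fix: Replace WHERE with HAVING after the GROUP BY

Corrected query:
SELECT category, MIN(price) FROM products GROUP BY category HAVING MIN(price) >= 209.29

Result:
category | MIN(price)
---------+-----------
Kitchen  | 348.47    
Office   | 971.19    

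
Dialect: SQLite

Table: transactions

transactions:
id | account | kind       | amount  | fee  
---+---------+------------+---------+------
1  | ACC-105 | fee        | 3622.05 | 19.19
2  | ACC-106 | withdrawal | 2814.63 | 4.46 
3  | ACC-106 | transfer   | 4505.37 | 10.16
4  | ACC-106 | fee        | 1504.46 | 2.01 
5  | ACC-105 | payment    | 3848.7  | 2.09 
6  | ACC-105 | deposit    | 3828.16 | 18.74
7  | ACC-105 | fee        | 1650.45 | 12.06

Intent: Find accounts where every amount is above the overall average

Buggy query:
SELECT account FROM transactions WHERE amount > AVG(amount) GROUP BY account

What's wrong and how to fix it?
Bug: AVG() is an aggregate; it can't sit directly in WHERE

Fix: Compute the overall average in a scalar subquery and compare each group's MIN against it in HAVING

Corrected query:
SELECT account FROM transactions GROUP BY account HAVING MIN(amount) > (SELECT AVG(amount) FROM transactions)

Result:
(no rows)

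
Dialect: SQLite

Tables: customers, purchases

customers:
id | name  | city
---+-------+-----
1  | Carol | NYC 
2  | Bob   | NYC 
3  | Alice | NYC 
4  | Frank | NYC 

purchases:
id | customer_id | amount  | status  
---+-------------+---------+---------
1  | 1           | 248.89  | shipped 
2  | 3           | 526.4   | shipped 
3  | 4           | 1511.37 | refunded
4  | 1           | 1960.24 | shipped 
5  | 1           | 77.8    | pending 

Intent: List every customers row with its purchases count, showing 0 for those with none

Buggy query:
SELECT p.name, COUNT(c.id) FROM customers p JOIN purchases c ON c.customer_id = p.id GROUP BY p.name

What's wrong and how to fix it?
Bug: INNER JOIN drops customers rows that have no matching purchases rows

Fix: Switch to LEFT JOIN to retain unmatched parent rows

Corrected query:
SELECT p.name, COUNT(c.id) FROM customers p LEFT JOIN purchases c ON c.customer_id = p.id GROUP BY p.name

Result:
name  | COUNT(c.id)
------+------------
Alice | 1          
Bob   | 0          
Carol | 3          
Frank | 1          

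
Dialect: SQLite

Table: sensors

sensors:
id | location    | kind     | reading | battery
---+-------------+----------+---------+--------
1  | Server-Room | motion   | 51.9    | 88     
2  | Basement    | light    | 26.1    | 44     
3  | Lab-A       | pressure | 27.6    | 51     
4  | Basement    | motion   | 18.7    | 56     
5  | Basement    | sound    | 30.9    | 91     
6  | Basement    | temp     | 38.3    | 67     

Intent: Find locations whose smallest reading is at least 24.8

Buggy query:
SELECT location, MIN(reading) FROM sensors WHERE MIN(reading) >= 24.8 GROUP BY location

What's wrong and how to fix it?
Bug: MIN() in WHERE is a misuse of aggregate

Fix: Use HAVING for the per-group MIN condition

Corrected query:
SELECT location, MIN(reading) FROM sensors GROUP BY location HAVING MIN(reading) >= 24.8

Result:
location    | MIN(reading)
------------+-------------
Lab-A       | 27.6        
Server-Room | 51.9        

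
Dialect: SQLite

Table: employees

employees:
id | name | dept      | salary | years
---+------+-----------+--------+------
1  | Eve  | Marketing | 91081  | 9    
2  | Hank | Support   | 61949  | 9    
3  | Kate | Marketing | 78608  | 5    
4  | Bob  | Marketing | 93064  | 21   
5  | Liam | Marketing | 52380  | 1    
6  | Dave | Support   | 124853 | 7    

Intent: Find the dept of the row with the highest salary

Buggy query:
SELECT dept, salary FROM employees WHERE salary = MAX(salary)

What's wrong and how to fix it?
Bug: WHERE is evaluated per row; an aggregate over the whole table isn't defined there

Fix: Wrap MAX in a scalar subquery so WHERE compares against a single value

Corrected query:
SELECT dept, salary FROM employees WHERE salary = (SELECT MAX(salary) FROM employees)

Result:
dept    | salary
--------+-------
Support | 124853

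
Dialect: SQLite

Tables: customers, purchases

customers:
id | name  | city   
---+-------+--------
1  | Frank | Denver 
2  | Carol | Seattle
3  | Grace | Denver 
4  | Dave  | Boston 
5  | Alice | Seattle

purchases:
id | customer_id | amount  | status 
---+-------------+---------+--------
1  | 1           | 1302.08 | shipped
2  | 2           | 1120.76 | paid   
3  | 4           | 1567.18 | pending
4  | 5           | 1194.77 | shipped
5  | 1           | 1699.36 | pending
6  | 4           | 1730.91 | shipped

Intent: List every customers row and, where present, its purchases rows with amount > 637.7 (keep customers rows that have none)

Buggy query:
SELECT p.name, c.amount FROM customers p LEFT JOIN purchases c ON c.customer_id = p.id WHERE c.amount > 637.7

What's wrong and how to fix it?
Bug: Filtering c.amount in WHERE discards the NULL rows produced by LEFT JOIN, turning it into an inner join

Fix: Put 'c.amount > 637.7' in the JOIN's ON clause instead of WHERE

Corrected query:
SELECT p.name, c.amount FROM customers p LEFT JOIN purchases c ON c.customer_id = p.id AND c.amount > 637.7

Result:
name  | amount 
------+--------
Frank | 1302.08
Frank | 1699.36
Carol | 1120.76
Grace | NULL   
Dave  | 1567.18
Dave  | 1730.91
Alice | 1194.77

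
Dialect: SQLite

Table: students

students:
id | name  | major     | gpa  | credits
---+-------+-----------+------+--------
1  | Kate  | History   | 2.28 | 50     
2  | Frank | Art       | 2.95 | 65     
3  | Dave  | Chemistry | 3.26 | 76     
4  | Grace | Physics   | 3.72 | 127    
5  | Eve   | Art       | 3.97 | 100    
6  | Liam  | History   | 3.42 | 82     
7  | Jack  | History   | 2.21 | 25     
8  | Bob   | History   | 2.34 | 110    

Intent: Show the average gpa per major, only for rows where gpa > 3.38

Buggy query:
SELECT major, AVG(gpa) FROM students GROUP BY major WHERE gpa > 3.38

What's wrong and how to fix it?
Bug: Row-level WHERE must come before GROUP BY in the clause order

Fix: Place WHERE between FROM and GROUP BY

Corrected query:
SELECT major, AVG(gpa) FROM students WHERE gpa > 3.38 GROUP BY major

Result:
major   | AVG(gpa)
--------+---------
Art     | 3.97    
History | 3.42    
Physics | 3.72    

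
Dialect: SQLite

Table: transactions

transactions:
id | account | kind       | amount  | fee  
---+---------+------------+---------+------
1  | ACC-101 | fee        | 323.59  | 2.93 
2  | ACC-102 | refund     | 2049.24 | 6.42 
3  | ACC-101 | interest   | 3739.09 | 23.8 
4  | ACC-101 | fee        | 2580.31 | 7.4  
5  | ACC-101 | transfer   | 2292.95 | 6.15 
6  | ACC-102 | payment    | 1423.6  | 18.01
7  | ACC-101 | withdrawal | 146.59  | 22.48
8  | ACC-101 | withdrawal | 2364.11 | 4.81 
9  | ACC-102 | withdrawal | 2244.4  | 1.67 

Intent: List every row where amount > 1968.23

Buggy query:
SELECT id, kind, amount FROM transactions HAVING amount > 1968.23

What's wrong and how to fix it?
Bug: This is a non-aggregate query (no GROUP BY, no aggregates), so in SQLite the HAVING clause is invalid here; a row-level condition belongs in WHERE

Fix: Replace HAVING with WHERE since the condition applies to individual rows

Corrected query:
SELECT id, kind, amount FROM transactions WHERE amount > 1968.23

Result:
id | kind       | amount 
---+------------+--------
2  | refund     | 2049.24
3  | interest   | 3739.09
4  | fee        | 2580.31
5  | transfer   | 2292.95
8  | withdrawal | 2364.11
9  | withdrawal | 2244.4 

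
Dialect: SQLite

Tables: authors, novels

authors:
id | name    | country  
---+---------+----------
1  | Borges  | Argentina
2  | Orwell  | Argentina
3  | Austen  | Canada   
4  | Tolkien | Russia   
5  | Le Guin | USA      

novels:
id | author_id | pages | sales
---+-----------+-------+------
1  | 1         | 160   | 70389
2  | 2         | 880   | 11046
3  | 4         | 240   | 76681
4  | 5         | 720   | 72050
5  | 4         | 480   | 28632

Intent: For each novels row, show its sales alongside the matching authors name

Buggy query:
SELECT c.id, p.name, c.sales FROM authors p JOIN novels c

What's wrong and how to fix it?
Bug: Missing join condition: each novels row is matched to all authors rows instead of just its own

Fix: Add ON c.author_id = p.id to the JOIN

Corrected query:
SELECT c.id, p.name, c.sales FROM authors p JOIN novels c ON c.author_id = p.id

Result:
id | name    | sales
---+---------+------
1  | Borges  | 70389
2  | Orwell  | 11046
3  | Tolkien | 76681
4  | Le Guin | 72050
5  | Tolkien | 28632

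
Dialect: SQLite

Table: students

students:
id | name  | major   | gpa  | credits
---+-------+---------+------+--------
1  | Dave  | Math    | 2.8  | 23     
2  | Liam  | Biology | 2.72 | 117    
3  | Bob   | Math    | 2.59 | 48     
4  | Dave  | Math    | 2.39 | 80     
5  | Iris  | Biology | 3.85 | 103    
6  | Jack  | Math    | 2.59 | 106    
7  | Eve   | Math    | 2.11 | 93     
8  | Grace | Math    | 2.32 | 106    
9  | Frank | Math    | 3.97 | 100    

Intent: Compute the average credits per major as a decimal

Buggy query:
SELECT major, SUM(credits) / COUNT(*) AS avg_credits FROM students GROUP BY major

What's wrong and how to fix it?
Bug: SUM(credits) and COUNT(*) are both integers; the division truncates the fractional part

Fix: Multiply by 1.0 (or CAST to REAL) to force floating-point division

Corrected query:
SELECT major, SUM(credits) * 1.0 / COUNT(*) AS avg_credits FROM students GROUP BY major

Result:
major   | avg_credits
--------+------------
Biology | 110        
Math    | 79.428571  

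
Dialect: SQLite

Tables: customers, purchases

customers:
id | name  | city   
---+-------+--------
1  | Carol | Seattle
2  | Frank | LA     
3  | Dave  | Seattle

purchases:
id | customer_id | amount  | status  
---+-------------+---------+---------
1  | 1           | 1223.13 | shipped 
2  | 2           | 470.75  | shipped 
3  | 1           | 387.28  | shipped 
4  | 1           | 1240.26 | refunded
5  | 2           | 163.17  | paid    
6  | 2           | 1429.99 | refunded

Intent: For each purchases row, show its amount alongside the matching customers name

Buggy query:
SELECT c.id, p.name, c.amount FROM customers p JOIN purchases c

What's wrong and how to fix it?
Bug: Missing join condition: each purchases row is matched to all customers rows instead of just its own

Fix: Add ON c.customer_id = p.id to the JOIN

Corrected query:
SELECT c.id, p.name, c.amount FROM customers p JOIN purchases c ON c.customer_id = p.id

Result:
id | name  | amount 
---+-------+--------
1  | Carol | 1223.13
2  | Frank | 470.75 
3  | Carol | 387.28 
4  | Carol | 1240.26
5  | Frank | 163.17 
6  | Frank | 1429.99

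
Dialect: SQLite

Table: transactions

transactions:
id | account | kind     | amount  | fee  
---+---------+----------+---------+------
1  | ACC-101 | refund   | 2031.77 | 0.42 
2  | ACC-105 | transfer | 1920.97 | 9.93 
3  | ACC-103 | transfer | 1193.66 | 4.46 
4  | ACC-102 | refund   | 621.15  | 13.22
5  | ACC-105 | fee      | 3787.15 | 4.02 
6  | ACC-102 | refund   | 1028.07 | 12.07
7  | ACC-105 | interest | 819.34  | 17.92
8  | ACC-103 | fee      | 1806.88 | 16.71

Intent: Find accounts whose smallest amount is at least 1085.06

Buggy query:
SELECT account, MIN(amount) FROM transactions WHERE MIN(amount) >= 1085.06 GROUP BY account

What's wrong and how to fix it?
Bug: Aggregates like MIN are computed per group after WHERE runs

Fix: Use HAVING for the per-group MIN condition

Corrected query:
SELECT account, MIN(amount) FROM transactions GROUP BY account HAVING MIN(amount) >= 1085.06

Result:
account | MIN(amount)
--------+------------
ACC-101 | 2031.77    
ACC-103 | 1193.66    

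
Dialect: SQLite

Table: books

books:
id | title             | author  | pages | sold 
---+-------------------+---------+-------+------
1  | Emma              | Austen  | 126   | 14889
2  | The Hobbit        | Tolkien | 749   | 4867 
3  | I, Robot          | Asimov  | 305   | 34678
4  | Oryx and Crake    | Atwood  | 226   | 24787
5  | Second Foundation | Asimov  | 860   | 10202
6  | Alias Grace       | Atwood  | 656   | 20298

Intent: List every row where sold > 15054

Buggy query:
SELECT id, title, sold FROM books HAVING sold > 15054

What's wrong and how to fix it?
Bug: HAVING filters the output of aggregation, but this query has no GROUP BY and no aggregate functions, so SQLite rejects it (HAVING clause on a non-aggregate query); the condition here is per row

Fix: Use WHERE for row-level filtering

Corrected query:
SELECT id, title, sold FROM books WHERE sold > 15054

Result:
id | title          | sold 
---+----------------+------
3  | I, Robot       | 34678
4  | Oryx and Crake | 24787
6  | Alias Grace    | 20298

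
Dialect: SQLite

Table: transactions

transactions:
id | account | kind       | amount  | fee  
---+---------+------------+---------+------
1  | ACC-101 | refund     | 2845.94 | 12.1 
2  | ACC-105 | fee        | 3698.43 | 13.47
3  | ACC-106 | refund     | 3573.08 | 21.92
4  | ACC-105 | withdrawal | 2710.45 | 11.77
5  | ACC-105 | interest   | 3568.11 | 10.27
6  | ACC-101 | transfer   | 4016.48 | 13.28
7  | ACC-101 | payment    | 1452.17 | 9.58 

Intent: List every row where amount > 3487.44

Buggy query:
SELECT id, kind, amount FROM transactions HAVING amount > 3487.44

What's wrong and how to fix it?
Bug: This is a non-aggregate query (no GROUP BY, no aggregates), so in SQLite the HAVING clause is invalid here; a row-level condition belongs in WHERE

Fix: Use WHERE for row-level filtering

Corrected query:
SELECT id, kind, amount FROM transactions WHERE amount > 3487.44

Result:
id | kind     | amount 
---+----------+--------
2  | fee      | 3698.43
3  | refund   | 3573.08
5  | interest | 3568.11
6  | transfer | 4016.48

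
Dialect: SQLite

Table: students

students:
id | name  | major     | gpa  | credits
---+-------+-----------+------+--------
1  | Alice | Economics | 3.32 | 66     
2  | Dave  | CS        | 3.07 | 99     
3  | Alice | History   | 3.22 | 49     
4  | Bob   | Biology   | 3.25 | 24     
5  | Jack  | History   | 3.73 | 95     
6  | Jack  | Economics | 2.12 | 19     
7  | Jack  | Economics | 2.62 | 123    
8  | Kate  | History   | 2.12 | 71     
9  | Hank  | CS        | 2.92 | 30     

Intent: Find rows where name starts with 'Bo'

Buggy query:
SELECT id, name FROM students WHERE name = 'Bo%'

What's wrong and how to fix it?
Bug: '=' compares the literal string including the % character; pattern matching needs LIKE

Fix: Use LIKE for wildcard pattern matching

Corrected query:
SELECT id, name FROM students WHERE name LIKE 'Bo%'

Result:
id | name
---+-----
4  | Bob 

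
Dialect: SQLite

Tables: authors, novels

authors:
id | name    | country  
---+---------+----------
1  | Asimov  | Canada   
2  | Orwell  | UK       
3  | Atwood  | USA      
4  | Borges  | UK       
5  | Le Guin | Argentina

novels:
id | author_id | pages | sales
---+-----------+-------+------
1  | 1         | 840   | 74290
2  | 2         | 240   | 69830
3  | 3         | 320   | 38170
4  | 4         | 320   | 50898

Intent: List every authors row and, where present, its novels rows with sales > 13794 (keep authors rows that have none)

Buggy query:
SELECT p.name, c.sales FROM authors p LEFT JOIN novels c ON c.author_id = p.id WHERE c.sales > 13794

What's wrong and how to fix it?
Bug: A WHERE condition on the right-hand table after LEFT JOIN drops unmatched parents

Fix: Put 'c.sales > 13794' in the JOIN's ON clause instead of WHERE

Corrected query:
SELECT p.name, c.sales FROM authors p LEFT JOIN novels c ON c.author_id = p.id AND c.sales > 13794

Result:
name    | sales
--------+------
Asimov  | 74290
Orwell  | 69830
Atwood  | 38170
Borges  | 50898
Le Guin | NULL 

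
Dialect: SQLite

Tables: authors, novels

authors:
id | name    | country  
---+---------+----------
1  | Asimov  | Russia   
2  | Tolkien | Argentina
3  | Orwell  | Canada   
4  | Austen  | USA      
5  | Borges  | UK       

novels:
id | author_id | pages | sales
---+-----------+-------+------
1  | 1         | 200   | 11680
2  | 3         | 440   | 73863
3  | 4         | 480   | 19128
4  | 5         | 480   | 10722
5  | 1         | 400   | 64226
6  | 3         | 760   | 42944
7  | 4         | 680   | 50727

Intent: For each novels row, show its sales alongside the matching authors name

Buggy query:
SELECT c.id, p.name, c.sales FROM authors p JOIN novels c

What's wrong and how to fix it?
Bug: JOIN with no ON clause produces a cartesian product; every novels row pairs with every authors row

Fix: Add ON c.author_id = p.id to the JOIN

Corrected query:
SELECT c.id, p.name, c.sales FROM authors p JOIN novels c ON c.author_id = p.id

Result:
id | name   | sales
---+--------+------
1  | Asimov | 11680
2  | Orwell | 73863
3  | Austen | 19128
4  | Borges | 10722
5  | Asimov | 64226
6  | Orwell | 42944
7  | Austen | 50727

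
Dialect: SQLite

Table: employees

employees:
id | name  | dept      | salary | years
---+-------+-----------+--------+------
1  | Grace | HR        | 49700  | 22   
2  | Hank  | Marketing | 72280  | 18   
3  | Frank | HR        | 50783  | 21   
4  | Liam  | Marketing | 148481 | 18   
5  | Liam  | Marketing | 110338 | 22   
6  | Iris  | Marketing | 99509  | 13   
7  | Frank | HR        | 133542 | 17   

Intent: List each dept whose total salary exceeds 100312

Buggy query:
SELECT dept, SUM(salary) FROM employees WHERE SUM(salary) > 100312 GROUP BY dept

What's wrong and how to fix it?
Bug: Aggregate functions cannot appear in a WHERE clause

Fix: Move the aggregate condition to a HAVING clause

Corrected query:
SELECT dept, SUM(salary) FROM employees GROUP BY dept HAVING SUM(salary) > 100312

Result:
dept      | SUM(salary)
----------+------------
HR        | 234025     
Marketing | 430608     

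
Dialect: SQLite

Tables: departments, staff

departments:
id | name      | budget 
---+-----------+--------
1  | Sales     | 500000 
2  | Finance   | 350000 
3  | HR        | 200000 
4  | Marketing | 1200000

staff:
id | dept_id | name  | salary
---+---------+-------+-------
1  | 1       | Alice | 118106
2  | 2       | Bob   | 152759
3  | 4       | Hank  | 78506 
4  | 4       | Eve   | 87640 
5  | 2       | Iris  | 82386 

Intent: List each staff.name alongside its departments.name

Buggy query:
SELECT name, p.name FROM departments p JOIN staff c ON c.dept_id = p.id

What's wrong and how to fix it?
Bug: Both tables have a 'name' column; the unqualified reference is ambiguous

Fix: Prefix ambiguous columns with the table alias

Corrected query:
SELECT c.name, p.name FROM departments p JOIN staff c ON c.dept_id = p.id

Result:
name  | name     
------+----------
Alice | Sales    
Bob   | Finance  
Hank  | Marketing
Eve   | Marketing
Iris  | Finance  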